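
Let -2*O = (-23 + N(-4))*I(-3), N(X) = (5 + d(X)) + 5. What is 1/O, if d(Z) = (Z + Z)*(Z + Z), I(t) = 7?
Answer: -2/357 ≈ -0.0056022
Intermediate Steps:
d(Z) = 4*Z² (d(Z) = (2*Z)*(2*Z) = 4*Z²)
N(X) = 10 + 4*X² (N(X) = (5 + 4*X²) + 5 = 10 + 4*X²)
O = -357/2 (O = -(-23 + (10 + 4*(-4)²))*7/2 = -(-23 + (10 + 4*16))*7/2 = -(-23 + (10 + 64))*7/2 = -(-23 + 74)*7/2 = -51*7/2 = -½*357 = -357/2 ≈ -178.50)
1/O = 1/(-357/2) = -2/357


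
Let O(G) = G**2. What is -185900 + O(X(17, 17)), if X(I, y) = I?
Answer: -185611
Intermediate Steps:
-185900 + O(X(17, 17)) = -185900 + 17**2 = -185900 + 289 = -185611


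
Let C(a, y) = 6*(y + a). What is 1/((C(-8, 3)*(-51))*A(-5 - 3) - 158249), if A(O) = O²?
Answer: -1/60329 ≈ -1.6576e-5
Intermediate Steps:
C(a, y) = 6*a + 6*y (C(a, y) = 6*(a + y) = 6*a + 6*y)
1/((C(-8, 3)*(-51))*A(-5 - 3) - 158249) = 1/(((6*(-8) + 6*3)*(-51))*(-5 - 3)² - 158249) = 1/(((-48 + 18)*(-51))*(-8)² - 158249) = 1/(-30*(-51)*64 - 158249) = 1/(1530*64 - 158249) = 1/(97920 - 158249) = 1/(-60329) = -1/60329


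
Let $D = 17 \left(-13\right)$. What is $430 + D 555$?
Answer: $-122225$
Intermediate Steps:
$D = -221$
$430 + D 555 = 430 - 122655 = -122225$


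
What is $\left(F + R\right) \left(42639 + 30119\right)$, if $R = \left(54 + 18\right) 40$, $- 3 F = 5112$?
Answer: $85563408$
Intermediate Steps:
$F = -1704$ ($F = \left(- \frac{1}{3}\right) 5112 = -1704$)
$R = 2880$ ($R = 72 \cdot 40 = 2880$)
$\left(F + R\right) \left(42639 + 30119\right) = \left(-1704 + 2880\right) \left(42639 + 30119\right) = 1176 \cdot 72758 = 85563408$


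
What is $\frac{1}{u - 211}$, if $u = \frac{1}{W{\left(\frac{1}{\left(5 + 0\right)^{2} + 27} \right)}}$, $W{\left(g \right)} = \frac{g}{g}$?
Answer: $- \frac{1}{210} \approx -0.0047619$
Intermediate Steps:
$W{\left(g \right)} = 1$
$u = 1$ ($u = 1^{-1} = 1$)
$\frac{1}{u - 211} = \frac{1}{1 - 211} = \frac{1}{-210} = - \frac{1}{210}$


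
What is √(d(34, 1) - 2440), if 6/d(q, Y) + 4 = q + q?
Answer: I*√156154/8 ≈ 49.395*I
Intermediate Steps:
d(q, Y) = 6/(-4 + 2*q) (d(q, Y) = 6/(-4 + (q + q)) = 6/(-4 + 2*q))
√(d(34, 1) - 2440) = √(3/(-2 + 34) - 2440) = √(3/32 - 2440) = √(-78077/32) = I*√156154/8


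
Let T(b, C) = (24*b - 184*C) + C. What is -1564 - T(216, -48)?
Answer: -15532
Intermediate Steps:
T(b, C) = -183*C + 24*b (T(b, C) = (-184*C + 24*b) + C = -183*C + 24*b)
-1564 - T(216, -48) = -1564 - (-183*(-48) + 24*216) = -1564 - (8784 + 5184) = -1564 - 1*13968 = -1564 - 13968 = -15532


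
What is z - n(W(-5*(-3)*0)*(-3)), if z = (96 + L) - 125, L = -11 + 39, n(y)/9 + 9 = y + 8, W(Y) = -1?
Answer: -19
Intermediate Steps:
n(y) = -9 + 9*y (n(y) = -81 + 9*(y + 8) = -81 + 9*(8 + y) = -81 + (72 + 9*y) = -9 + 9*y)
L = 28
z = -1 (z = (96 + 28) - 125 = 124 - 125 = -1)
z - n(W(-5*(-3)*0)*(-3)) = -1 - (-9 + 9*(-1*(-3))) = -1 - (-9 + 9*3) = -1 - (-9 + 27) = -1 - 1*18 = -1 - 18 = -19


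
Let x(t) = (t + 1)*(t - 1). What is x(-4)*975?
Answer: 14625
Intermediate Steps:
x(t) = (1 + t)*(-1 + t)
x(-4)*975 = (-1 + (-4)²)*975 = (-1 + 16)*975 = 15*975 = 14625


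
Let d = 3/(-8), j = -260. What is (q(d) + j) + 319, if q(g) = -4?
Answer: 55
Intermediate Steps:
d = -3/8 (d = 3*(-⅛) = -3/8 ≈ -0.37500)
(q(d) + j) + 319 = (-4 - 260) + 319 = -264 + 319 = 55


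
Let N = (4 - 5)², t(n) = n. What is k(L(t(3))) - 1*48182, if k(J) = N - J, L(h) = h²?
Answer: -48190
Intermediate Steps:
N = 1 (N = (-1)² = 1)
k(J) = 1 - J
k(L(t(3))) - 1*48182 = (1 - 1*3²) - 1*48182 = (1 - 1*9) - 48182 = (1 - 9) - 48182 = -8 - 48182 = -48190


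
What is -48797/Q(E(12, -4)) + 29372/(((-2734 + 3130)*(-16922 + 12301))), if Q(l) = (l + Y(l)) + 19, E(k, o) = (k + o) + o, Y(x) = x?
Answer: -2480422336/1372437 ≈ -1807.3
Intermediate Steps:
E(k, o) = k + 2*o
Q(l) = 19 + 2*l (Q(l) = (l + l) + 19 = 2*l + 19 = 19 + 2*l)
-48797/Q(E(12, -4)) + 29372/(((-2734 + 3130)*(-16922 + 12301))) = -48797/(19 + 2*(12 + 2*(-4))) + 29372/(((-2734 + 3130)*(-16922 + 12301))) = -48797/(19 + 2*(12 - 8)) + 29372/((396*(-4621))) = -48797/(19 + 2*4) + 29372/(-1829916) = -48797/(19 + 8) + 29372*(-1/1829916) = -48797/27 - 7343/457479 = -2480422336/1372437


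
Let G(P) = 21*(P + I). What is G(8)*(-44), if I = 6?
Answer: -12936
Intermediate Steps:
G(P) = 126 + 21*P (G(P) = 21*(P + 6) = 21*(6 + P) = 126 + 21*P)
G(8)*(-44) = (126 + 21*8)*(-44) = (126 + 168)*(-44) = 294*(-44) = -12936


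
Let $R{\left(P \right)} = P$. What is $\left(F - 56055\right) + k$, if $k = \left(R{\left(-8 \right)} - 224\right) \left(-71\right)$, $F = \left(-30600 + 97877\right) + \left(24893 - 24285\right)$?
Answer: $28302$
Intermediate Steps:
$F = 67885$ ($F = 67277 + 608 = 67885$)
$k = 16472$ ($k = \left(-8 - 224\right) \left(-71\right) = \left(-232\right) \left(-71\right) = 16472$)
$\left(F - 56055\right) + k = \left(67885 - 56055\right) + 16472 = 11830 + 16472 = 28302$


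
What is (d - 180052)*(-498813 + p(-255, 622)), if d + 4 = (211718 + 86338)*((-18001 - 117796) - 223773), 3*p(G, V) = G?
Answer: 53467984250074448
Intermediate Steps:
p(G, V) = G/3
d = -107171995924 (d = -4 + (211718 + 86338)*((-18001 - 117796) - 223773) = -4 + 298056*(-135797 - 223773) = -4 + 298056*(-359570) = -4 - 107171995920 = -107171995924)
(d - 180052)*(-498813 + p(-255, 622)) = (-107171995924 - 180052)*(-498813 + (1/3)*(-255)) = -107172175976*(-498813 - 85) = -107172175976*(-498898) = 53467984250074448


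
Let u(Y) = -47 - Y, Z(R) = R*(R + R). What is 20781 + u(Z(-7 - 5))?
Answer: 20446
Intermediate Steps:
Z(R) = 2*R**2 (Z(R) = R*(2*R) = 2*R**2)
20781 + u(Z(-7 - 5)) = 20781 + (-47 - 2*(-7 - 5)**2) = 20781 + (-47 - 2*(-12)**2) = 20781 + (-47 - 2*144) = 20781 + (-47 - 1*288) = 20781 + (-47 - 288) = 20781 - 335 = 20446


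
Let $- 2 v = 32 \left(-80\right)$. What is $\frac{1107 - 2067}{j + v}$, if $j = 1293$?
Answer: $- \frac{960}{2573} \approx -0.37311$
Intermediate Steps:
$v = 1280$ ($v = - \frac{32 \left(-80\right)}{2} = \left(- \frac{1}{2}\right) \left(-2560\right) = 1280$)
$\frac{1107 - 2067}{j + v} = \frac{1107 - 2067}{1293 + 1280} = - \frac{960}{2573}$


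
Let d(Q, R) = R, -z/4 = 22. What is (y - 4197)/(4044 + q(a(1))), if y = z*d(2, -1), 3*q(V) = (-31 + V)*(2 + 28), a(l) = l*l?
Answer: -4109/3744 ≈ -1.0975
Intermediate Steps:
z = -88 (z = -4*22 = -88)
a(l) = l²
q(V) = -310 + 10*V (q(V) = ((-31 + V)*(2 + 28))/3 = ((-31 + V)*30)/3 = (-930 + 30*V)/3 = -310 + 10*V)
y = 88 (y = -88*(-1) = 88)
(y - 4197)/(4044 + q(a(1))) = (88 - 4197)/(4044 + (-310 + 10*1²)) = -4109/(4044 + (-310 + 10*1)) = -4109/(4044 + (-310 + 10)) = -4109/(4044 - 300) = -4109/3744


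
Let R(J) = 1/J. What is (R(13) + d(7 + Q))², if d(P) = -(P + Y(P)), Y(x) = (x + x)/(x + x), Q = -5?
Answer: 1444/169 ≈ 8.5444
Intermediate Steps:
Y(x) = 1 (Y(x) = (2*x)/((2*x)) = (2*x)*(1/(2*x)) = 1)
d(P) = -1 - P (d(P) = -(P + 1) = -(1 + P) = -1 - P)
(R(13) + d(7 + Q))² = (1/13 + (-1 - (7 - 5)))² = (1/13 + (-1 - 1*2))² = (1/13 + (-1 - 2))² = (1/13 - 3)² = (-38/13)² = 1444/169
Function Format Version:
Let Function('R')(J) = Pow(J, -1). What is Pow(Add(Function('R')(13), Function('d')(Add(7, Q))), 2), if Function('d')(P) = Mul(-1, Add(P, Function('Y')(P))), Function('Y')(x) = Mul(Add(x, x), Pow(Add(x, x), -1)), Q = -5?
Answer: Rational(1444, 169) ≈ 8.5444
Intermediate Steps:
Function('Y')(x) = 1 (Function('Y')(x) = Mul(Mul(2, x), Pow(Mul(2, x), -1)) = Mul(Mul(2, x), Mul(Rational(1, 2), Pow(x, -1))) = 1)
Function('d')(P) = Add(-1, Mul(-1, P)) (Function('d')(P) = Mul(-1, Add(P, 1)) = Mul(-1, Add(1, P)) = Add(-1, Mul(-1, P)))
Pow(Add(Function('R')(13), Function('d')(Add(7, Q))), 2) = Pow(Add(Pow(13, -1), Add(-1, Mul(-1, Add(7, -5)))), 2) = Pow(Add(Rational(1, 13), Add(-1, Mul(-1, 2))), 2) = Pow(Add(Rational(1, 13), Add(-1, -2)), 2) = Pow(Add(Rational(1, 13), -3), 2) = Pow(Rational(-38, 13), 2) = Rational(1444, 169)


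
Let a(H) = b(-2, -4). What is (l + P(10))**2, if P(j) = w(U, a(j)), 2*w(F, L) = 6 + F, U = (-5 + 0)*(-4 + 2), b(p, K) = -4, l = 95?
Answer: 10609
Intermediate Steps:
U = 10 (U = -5*(-2) = 10)
a(H) = -4
w(F, L) = 3 + F/2 (w(F, L) = (6 + F)/2 = 3 + F/2)
P(j) = 8 (P(j) = 3 + (1/2)*10 = 3 + 5 = 8)
(l + P(10))**2 = (95 + 8)**2 = 103**2 = 10609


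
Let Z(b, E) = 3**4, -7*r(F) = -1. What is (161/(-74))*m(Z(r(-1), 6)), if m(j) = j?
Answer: -13041/74 ≈ -176.23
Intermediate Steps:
r(F) = 1/7 (r(F) = -1/7*(-1) = 1/7)
Z(b, E) = 81
(161/(-74))*m(Z(r(-1), 6)) = (161/(-74))*81 = (161*(-1/74))*81 = -161/74*81 = -13041/74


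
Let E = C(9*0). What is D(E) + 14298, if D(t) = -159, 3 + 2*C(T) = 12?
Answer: 14139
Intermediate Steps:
C(T) = 9/2 (C(T) = -3/2 + (½)*12 = -3/2 + 6 = 9/2)
E = 9/2 ≈ 4.5000
D(E) + 14298 = -159 + 14298 = 14139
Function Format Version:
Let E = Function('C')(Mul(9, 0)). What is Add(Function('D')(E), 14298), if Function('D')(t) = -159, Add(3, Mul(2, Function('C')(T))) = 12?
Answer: 14139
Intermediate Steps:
Function('C')(T) = Rational(9, 2) (Function('C')(T) = Add(Rational(-3, 2), Mul(Rational(1, 2), 12)) = Add(Rational(-3, 2), 6) = Rational(9, 2))
E = Rational(9, 2) ≈ 4.5000
Add(Function('D')(E), 14298) = Add(-159, 14298) = 14139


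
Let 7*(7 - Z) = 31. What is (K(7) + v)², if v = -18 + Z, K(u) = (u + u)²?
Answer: 1597696/49 ≈ 32606.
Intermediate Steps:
Z = 18/7 (Z = 7 - ⅐*31 = 7 - 31/7 = 18/7 ≈ 2.5714)
K(u) = 4*u² (K(u) = (2*u)² = 4*u²)
v = -108/7 (v = -18 + 18/7 = -108/7 ≈ -15.429)
(K(7) + v)² = (4*7² - 108/7)² = (4*49 - 108/7)² = (196 - 108/7)² = (1264/7)² = 1597696/49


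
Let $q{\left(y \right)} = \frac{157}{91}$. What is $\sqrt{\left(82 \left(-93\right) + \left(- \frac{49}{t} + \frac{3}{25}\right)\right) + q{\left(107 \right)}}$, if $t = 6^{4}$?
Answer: $\frac{i \sqrt{2045604403297}}{16380} \approx 87.317 i$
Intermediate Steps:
$t = 1296$
$q{\left(y \right)} = \frac{157}{91}$ ($q{\left(y \right)} = 157 \cdot \frac{1}{91} = \frac{157}{91}$)
$\sqrt{\left(82 \left(-93\right) + \left(- \frac{49}{t} + \frac{3}{25}\right)\right) + q{\left(107 \right)}} = \sqrt{\left(82 \left(-93\right) + \left(- \frac{49}{1296} + \frac{3}{25}\right)\right) + \frac{157}{91}} = \sqrt{\left(-7626 + \left(\left(-49\right) \frac{1}{1296} + 3 \cdot \frac{1}{25}\right)\right) + \frac{157}{91}} = \sqrt{\left(-7626 + \left(- \frac{49}{1296} + \frac{3}{25}\right)\right) + \frac{157}{91}} = \sqrt{\left(-7626 + \frac{2663}{32400}\right) + \frac{157}{91}} = \sqrt{- \frac{247079737}{32400} + \frac{157}{91}} = \sqrt{- \frac{22479169267}{2948400}} = \frac{i \sqrt{2045604403297}}{16380}$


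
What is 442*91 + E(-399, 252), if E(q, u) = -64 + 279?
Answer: 40437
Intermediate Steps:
E(q, u) = 215
442*91 + E(-399, 252) = 442*91 + 215 = 40222 + 215 = 40437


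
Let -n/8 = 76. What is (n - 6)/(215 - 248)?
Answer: 614/33 ≈ 18.606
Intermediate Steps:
n = -608 (n = -8*76 = -608)
(n - 6)/(215 - 248) = (-608 - 6)/(215 - 248) = -614/(-33) = -614*(-1/33) = 614/33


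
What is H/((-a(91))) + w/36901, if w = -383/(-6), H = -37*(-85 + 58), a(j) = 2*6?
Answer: -36863333/442812 ≈ -83.248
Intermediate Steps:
a(j) = 12
H = 999 (H = -37*(-27) = 999)
w = 383/6 (w = -383*(-⅙) = 383/6 ≈ 63.833)
H/((-a(91))) + w/36901 = 999/((-1*12)) + (383/6)/36901 = 999/(-12) + (383/6)*(1/36901) = 999*(-1/12) + 383/221406 = -333/4 + 383/221406 = -36863333/442812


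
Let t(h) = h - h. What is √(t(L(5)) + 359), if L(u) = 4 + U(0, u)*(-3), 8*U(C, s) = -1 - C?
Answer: √359 ≈ 18.947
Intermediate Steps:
U(C, s) = -⅛ - C/8 (U(C, s) = (-1 - C)/8 = -⅛ - C/8)
L(u) = 35/8 (L(u) = 4 + (-⅛ - ⅛*0)*(-3) = 4 + (-⅛ + 0)*(-3) = 4 - ⅛*(-3) = 4 + 3/8 = 35/8)
t(h) = 0
√(t(L(5)) + 359) = √(0 + 359) = √359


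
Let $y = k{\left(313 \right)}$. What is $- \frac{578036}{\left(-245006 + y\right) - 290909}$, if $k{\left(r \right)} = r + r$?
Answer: $\frac{578036}{535289} \approx 1.0799$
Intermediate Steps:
$k{\left(r \right)} = 2 r$
$y = 626$ ($y = 2 \cdot 313 = 626$)
$- \frac{578036}{\left(-245006 + y\right) - 290909} = - \frac{578036}{\left(-245006 + 626\right) - 290909} = - \frac{578036}{-244380 - 290909} = - \frac{578036}{-535289} = \left(-578036\right) \left(- \frac{1}{535289}\right) = \frac{578036}{535289}$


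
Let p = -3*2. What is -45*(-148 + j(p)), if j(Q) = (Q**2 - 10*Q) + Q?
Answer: 2610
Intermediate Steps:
p = -6
j(Q) = Q**2 - 9*Q
-45*(-148 + j(p)) = -45*(-148 - 6*(-9 - 6)) = -45*(-148 - 6*(-15)) = -45*(-148 + 90) = -45*(-58) = 2610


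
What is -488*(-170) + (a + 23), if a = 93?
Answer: 83076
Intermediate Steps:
-488*(-170) + (a + 23) = -488*(-170) + (93 + 23) = 82960 + 116 = 83076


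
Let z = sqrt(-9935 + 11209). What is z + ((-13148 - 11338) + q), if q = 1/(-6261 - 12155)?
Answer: -450934177/18416 + 7*sqrt(26) ≈ -24450.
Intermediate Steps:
q = -1/18416 (q = 1/(-18416) = -1/18416 ≈ -5.4301e-5)
z = 7*sqrt(26) (z = sqrt(1274) = 7*sqrt(26) ≈ 35.693)
z + ((-13148 - 11338) + q) = 7*sqrt(26) + ((-13148 - 11338) - 1/18416) = 7*sqrt(26) + (-24486 - 1/18416) = 7*sqrt(26) - 450934177/18416 = -450934177/18416 + 7*sqrt(26)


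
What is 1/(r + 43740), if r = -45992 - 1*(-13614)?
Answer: 1/11362 ≈ 8.8013e-5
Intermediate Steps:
r = -32378 (r = -45992 + 13614 = -32378)
1/(r + 43740) = 1/(-32378 + 43740) = 1/11362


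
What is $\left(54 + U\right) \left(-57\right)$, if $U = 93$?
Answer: $-8379$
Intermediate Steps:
$\left(54 + U\right) \left(-57\right) = \left(54 + 93\right) \left(-57\right) = 147 \left(-57\right) = -8379$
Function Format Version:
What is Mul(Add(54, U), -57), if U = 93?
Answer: -8379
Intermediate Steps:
Mul(Add(54, U), -57) = Mul(Add(54, 93), -57) = Mul(147, -57) = -8379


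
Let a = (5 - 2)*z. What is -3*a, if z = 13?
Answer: -117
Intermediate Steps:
a = 39 (a = (5 - 2)*13 = 3*13 = 39)
-3*a = -3*39 = -117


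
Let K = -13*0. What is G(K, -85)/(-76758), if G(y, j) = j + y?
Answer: 85/76758 ≈ 0.0011074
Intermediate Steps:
K = 0
G(K, -85)/(-76758) = (-85 + 0)/(-76758) = -85*(-1/76758) = 85/76758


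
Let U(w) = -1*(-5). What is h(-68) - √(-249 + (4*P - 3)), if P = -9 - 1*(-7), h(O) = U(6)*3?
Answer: 15 - 2*I*√65 ≈ 15.0 - 16.125*I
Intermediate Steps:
U(w) = 5
h(O) = 15 (h(O) = 5*3 = 15)
P = -2 (P = -9 + 7 = -2)
h(-68) - √(-249 + (4*P - 3)) = 15 - √(-249 + (4*(-2) - 3)) = 15 - √(-249 + (-8 - 3)) = 15 - √(-249 - 11) = 15 - √(-260) = 15 - 2*I*√65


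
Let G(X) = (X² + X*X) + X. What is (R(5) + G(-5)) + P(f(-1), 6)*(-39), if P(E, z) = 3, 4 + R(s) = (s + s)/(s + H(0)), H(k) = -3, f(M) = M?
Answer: -71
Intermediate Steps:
G(X) = X + 2*X² (G(X) = (X² + X²) + X = 2*X² + X = X + 2*X²)
R(s) = -4 + 2*s/(-3 + s) (R(s) = -4 + (s + s)/(s - 3) = -4 + (2*s)/(-3 + s) = -4 + 2*s/(-3 + s))
(R(5) + G(-5)) + P(f(-1), 6)*(-39) = (2*(6 - 1*5)/(-3 + 5) - 5*(1 + 2*(-5))) + 3*(-39) = (2*(6 - 5)/2 - 5*(1 - 10)) - 117 = (2*(½)*1 - 5*(-9)) - 117 = (1 + 45) - 117 = 46 - 117 = -71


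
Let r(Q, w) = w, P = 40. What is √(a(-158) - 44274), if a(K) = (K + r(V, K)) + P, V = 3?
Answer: 45*I*√22 ≈ 211.07*I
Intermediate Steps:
a(K) = 40 + 2*K (a(K) = (K + K) + 40 = 2*K + 40 = 40 + 2*K)
√(a(-158) - 44274) = √((40 + 2*(-158)) - 44274) = √((40 - 316) - 44274) = √(-276 - 44274) = √(-44550) = 45*I*√22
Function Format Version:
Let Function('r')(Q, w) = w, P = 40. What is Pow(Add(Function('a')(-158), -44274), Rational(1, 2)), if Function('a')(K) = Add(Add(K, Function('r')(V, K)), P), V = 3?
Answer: Mul(45, I, Pow(22, Rational(1, 2))) ≈ Mul(211.07, I)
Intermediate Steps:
Function('a')(K) = Add(40, Mul(2, K)) (Function('a')(K) = Add(Add(K, K), 40) = Add(Mul(2, K), 40) = Add(40, Mul(2, K)))
Pow(Add(Function('a')(-158), -44274), Rational(1, 2)) = Pow(Add(Add(40, Mul(2, -158)), -44274), Rational(1, 2)) = Pow(Add(Add(40, -316), -44274), Rational(1, 2)) = Pow(Add(-276, -44274), Rational(1, 2)) = Pow(-44550, Rational(1, 2)) = Mul(45, I, Pow(22, Rational(1, 2)))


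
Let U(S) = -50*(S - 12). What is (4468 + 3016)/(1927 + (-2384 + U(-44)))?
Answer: 7484/2343 ≈ 3.1942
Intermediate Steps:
U(S) = 600 - 50*S (U(S) = -50*(-12 + S) = 600 - 50*S)
(4468 + 3016)/(1927 + (-2384 + U(-44))) = (4468 + 3016)/(1927 + (-2384 + (600 - 50*(-44)))) = 7484/(1927 + (-2384 + (600 + 2200))) = 7484/(1927 + (-2384 + 2800)) = 7484/(1927 + 416) = 7484/2343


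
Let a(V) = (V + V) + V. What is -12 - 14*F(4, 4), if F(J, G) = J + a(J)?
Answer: -236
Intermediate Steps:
a(V) = 3*V (a(V) = 2*V + V = 3*V)
F(J, G) = 4*J (F(J, G) = J + 3*J = 4*J)
-12 - 14*F(4, 4) = -12 - 56*4 = -12 - 14*16 = -12 - 224 = -236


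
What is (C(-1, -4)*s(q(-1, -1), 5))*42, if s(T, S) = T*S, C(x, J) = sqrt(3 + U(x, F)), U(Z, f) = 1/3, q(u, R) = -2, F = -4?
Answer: -140*sqrt(30) ≈ -766.81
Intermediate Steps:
U(Z, f) = 1/3
C(x, J) = sqrt(30)/3 (C(x, J) = sqrt(3 + 1/3) = sqrt(10/3) = sqrt(30)/3)
s(T, S) = S*T
(C(-1, -4)*s(q(-1, -1), 5))*42 = ((sqrt(30)/3)*(5*(-2)))*42 = ((sqrt(30)/3)*(-10))*42 = -10*sqrt(30)/3*42 = -140*sqrt(30)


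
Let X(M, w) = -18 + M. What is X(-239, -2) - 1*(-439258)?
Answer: 439001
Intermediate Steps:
X(-239, -2) - 1*(-439258) = (-18 - 239) - 1*(-439258) = -257 + 439258 = 439001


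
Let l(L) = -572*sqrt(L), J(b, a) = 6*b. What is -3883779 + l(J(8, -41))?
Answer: -3883779 - 2288*sqrt(3) ≈ -3.8877e+6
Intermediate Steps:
-3883779 + l(J(8, -41)) = -3883779 - 572*4*sqrt(3) = -3883779 - 2288*sqrt(3)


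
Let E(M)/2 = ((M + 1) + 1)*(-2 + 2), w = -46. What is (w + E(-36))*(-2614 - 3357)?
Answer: 274666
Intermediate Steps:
E(M) = 0 (E(M) = 2*(((M + 1) + 1)*(-2 + 2)) = 2*(((1 + M) + 1)*0) = 2*((2 + M)*0) = 2*0 = 0)
(w + E(-36))*(-2614 - 3357) = (-46 + 0)*(-2614 - 3357) = -46*(-5971) = 274666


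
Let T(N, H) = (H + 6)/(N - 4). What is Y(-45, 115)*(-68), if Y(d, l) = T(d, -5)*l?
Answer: 7820/49 ≈ 159.59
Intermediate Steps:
T(N, H) = (6 + H)/(-4 + N)
Y(d, l) = l/(-4 + d) (Y(d, l) = ((6 - 5)/(-4 + d))*l = (1/(-4 + d))*l = l/(-4 + d))
Y(-45, 115)*(-68) = (115/(-4 - 45))*(-68) = (115/(-49))*(-68) = (115*(-1/49))*(-68) = -115/49*(-68) = 7820/49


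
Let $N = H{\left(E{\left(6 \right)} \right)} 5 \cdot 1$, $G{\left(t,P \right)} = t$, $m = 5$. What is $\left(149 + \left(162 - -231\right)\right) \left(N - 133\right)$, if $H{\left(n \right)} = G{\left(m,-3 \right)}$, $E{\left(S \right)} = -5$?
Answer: $-58536$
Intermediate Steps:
$H{\left(n \right)} = 5$
$N = 25$ ($N = 5 \cdot 5 \cdot 1 = 25 \cdot 1 = 25$)
$\left(149 + \left(162 - -231\right)\right) \left(N - 133\right) = \left(149 + \left(162 - -231\right)\right) \left(25 - 133\right) = \left(149 + \left(162 + 231\right)\right) \left(-108\right) = \left(149 + 393\right) \left(-108\right) = 542 \left(-108\right) = -58536$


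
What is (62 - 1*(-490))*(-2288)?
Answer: -1262976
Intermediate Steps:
(62 - 1*(-490))*(-2288) = (62 + 490)*(-2288) = 552*(-2288) = -1262976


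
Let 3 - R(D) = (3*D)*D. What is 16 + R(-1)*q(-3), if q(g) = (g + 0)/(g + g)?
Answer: 16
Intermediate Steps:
R(D) = 3 - 3*D² (R(D) = 3 - 3*D*D = 3 - 3*D²)
q(g) = ½ (q(g) = g/((2*g)) = g*(1/(2*g)) = ½)
16 + R(-1)*q(-3) = 16 + (3 - 3*(-1)²)*(½) = 16 + (3 - 3*1)*(½) = 16 + (3 - 3)*(½) = 16 + 0*(½) = 16 + 0 = 16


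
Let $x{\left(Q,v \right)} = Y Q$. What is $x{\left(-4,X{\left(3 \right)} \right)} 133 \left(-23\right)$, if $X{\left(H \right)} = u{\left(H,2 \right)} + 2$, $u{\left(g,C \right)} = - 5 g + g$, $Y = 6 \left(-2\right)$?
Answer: $-146832$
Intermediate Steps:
$Y = -12$
$u{\left(g,C \right)} = - 4 g$
$X{\left(H \right)} = 2 - 4 H$ ($X{\left(H \right)} = - 4 H + 2 = 2 - 4 H$)
$x{\left(Q,v \right)} = - 12 Q$
$x{\left(-4,X{\left(3 \right)} \right)} 133 \left(-23\right) = \left(-12\right) \left(-4\right) 133 \left(-23\right) = 48 \cdot 133 \left(-23\right) = 6384 \left(-23\right) = -146832$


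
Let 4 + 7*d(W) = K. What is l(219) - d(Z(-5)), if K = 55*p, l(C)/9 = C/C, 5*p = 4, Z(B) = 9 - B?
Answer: 23/7 ≈ 3.2857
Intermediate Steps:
p = ⅘ (p = (⅕)*4 = ⅘ ≈ 0.80000)
l(C) = 9 (l(C) = 9*(C/C) = 9*1 = 9)
K = 44 (K = 55*(⅘) = 44)
d(W) = 40/7 (d(W) = -4/7 + (⅐)*44 = -4/7 + 44/7 = 40/7)
l(219) - d(Z(-5)) = 9 - 1*40/7 = 9 - 40/7 = 23/7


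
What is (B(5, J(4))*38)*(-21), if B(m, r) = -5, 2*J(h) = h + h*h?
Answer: 3990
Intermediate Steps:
J(h) = h/2 + h**2/2 (J(h) = (h + h*h)/2 = (h + h**2)/2 = h/2 + h**2/2)
(B(5, J(4))*38)*(-21) = -5*38*(-21) = -190*(-21) = 3990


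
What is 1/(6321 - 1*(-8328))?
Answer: 1/14649 ≈ 6.8264e-5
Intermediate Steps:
1/(6321 - 1*(-8328)) = 1/(6321 + 8328) = 1/14649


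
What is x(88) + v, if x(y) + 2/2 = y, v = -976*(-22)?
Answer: 21559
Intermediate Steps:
v = 21472
x(y) = -1 + y
x(88) + v = (-1 + 88) + 21472 = 87 + 21472 = 21559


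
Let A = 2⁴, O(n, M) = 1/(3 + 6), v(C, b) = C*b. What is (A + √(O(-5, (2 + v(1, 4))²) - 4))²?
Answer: (48 + I*√35)²/9 ≈ 252.11 + 63.105*I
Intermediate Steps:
O(n, M) = ⅑ (O(n, M) = 1/9 = ⅑)
A = 16
(A + √(O(-5, (2 + v(1, 4))²) - 4))² = (16 + √(⅑ - 4))² = (16 + √(-35/9))² = (16 + I*√35/3)²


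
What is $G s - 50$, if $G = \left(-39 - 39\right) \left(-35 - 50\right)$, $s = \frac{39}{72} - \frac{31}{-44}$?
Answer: $\frac{361345}{44} \approx 8212.4$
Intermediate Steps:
$s = \frac{329}{264}$ ($s = 39 \cdot \frac{1}{72} - - \frac{31}{44} = \frac{13}{24} + \frac{31}{44} = \frac{329}{264} \approx 1.2462$)
$G = 6630$ ($G = \left(-78\right) \left(-85\right) = 6630$)
$G s - 50 = 6630 \cdot \frac{329}{264} - 50 = \frac{363545}{44} - 50 = \frac{361345}{44}$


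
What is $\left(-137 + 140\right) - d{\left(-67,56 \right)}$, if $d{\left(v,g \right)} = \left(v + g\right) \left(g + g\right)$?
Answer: $1235$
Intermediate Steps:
$d{\left(v,g \right)} = 2 g \left(g + v\right)$ ($d{\left(v,g \right)} = \left(g + v\right) 2 g = 2 g \left(g + v\right)$)
$\left(-137 + 140\right) - d{\left(-67,56 \right)} = \left(-137 + 140\right) - 2 \cdot 56 \left(56 - 67\right) = 3 - 2 \cdot 56 \left(-11\right) = 3 - -1232 = 3 + 1232 = 1235$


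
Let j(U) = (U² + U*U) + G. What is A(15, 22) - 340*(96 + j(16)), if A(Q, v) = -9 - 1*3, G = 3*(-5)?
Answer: -201632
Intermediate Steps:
G = -15
j(U) = -15 + 2*U² (j(U) = (U² + U*U) - 15 = (U² + U²) - 15 = 2*U² - 15 = -15 + 2*U²)
A(Q, v) = -12 (A(Q, v) = -9 - 3 = -12)
A(15, 22) - 340*(96 + j(16)) = -12 - 340*(96 + (-15 + 2*16²)) = -12 - 340*(96 + (-15 + 2*256)) = -12 - 340*(96 + (-15 + 512)) = -12 - 340*(96 + 497) = -12 - 340*593 = -12 - 201620 = -201632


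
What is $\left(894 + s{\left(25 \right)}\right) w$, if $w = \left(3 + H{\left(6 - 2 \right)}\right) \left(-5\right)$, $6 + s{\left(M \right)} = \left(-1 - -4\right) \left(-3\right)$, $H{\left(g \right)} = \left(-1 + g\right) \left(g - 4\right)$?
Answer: $-13185$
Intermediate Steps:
$H{\left(g \right)} = \left(-1 + g\right) \left(-4 + g\right)$
$s{\left(M \right)} = -15$ ($s{\left(M \right)} = -6 + \left(-1 - -4\right) \left(-3\right) = -6 + \left(-1 + 4\right) \left(-3\right) = -6 + 3 \left(-3\right) = -6 - 9 = -15$)
$w = -15$ ($w = \left(3 + \left(4 + \left(6 - 2\right)^{2} - 5 \left(6 - 2\right)\right)\right) \left(-5\right) = \left(3 + \left(4 + 4^{2} - 20\right)\right) \left(-5\right) = \left(3 + \left(4 + 16 - 20\right)\right) \left(-5\right) = \left(3 + 0\right) \left(-5\right) = 3 \left(-5\right) = -15$)
$\left(894 + s{\left(25 \right)}\right) w = \left(894 - 15\right) \left(-15\right) = 879 \left(-15\right) = -13185$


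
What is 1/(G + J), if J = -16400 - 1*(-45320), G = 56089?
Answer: 1/85009 ≈ 1.1763e-5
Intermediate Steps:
J = 28920 (J = -16400 + 45320 = 28920)
1/(G + J) = 1/(56089 + 28920) = 1/85009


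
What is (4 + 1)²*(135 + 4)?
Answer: 3475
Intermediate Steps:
(4 + 1)²*(135 + 4) = 5²*139 = 25*139 = 3475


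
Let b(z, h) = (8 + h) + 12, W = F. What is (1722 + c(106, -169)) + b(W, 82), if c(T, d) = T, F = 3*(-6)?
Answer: 1930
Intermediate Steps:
F = -18
W = -18
b(z, h) = 20 + h
(1722 + c(106, -169)) + b(W, 82) = (1722 + 106) + (20 + 82) = 1828 + 102 = 1930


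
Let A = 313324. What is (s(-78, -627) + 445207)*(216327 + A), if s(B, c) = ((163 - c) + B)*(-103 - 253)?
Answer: 101552634485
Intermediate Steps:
s(B, c) = -58028 - 356*B + 356*c (s(B, c) = (163 + B - c)*(-356) = -58028 - 356*B + 356*c)
(s(-78, -627) + 445207)*(216327 + A) = ((-58028 - 356*(-78) + 356*(-627)) + 445207)*(216327 + 313324) = ((-58028 + 27768 - 223212) + 445207)*529651 = (-253472 + 445207)*529651 = 191735*529651 = 101552634485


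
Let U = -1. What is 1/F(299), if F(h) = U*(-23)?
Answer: 1/23 ≈ 0.043478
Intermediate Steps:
F(h) = 23 (F(h) = -1*(-23) = 23)
1/F(299) = 1/23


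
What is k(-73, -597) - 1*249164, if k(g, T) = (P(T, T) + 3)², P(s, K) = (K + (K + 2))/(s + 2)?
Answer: -88201422571/354025 ≈ -2.4914e+5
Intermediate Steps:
P(s, K) = (2 + 2*K)/(2 + s) (P(s, K) = (K + (2 + K))/(2 + s) = (2 + 2*K)/(2 + s))
k(g, T) = (3 + 2*(1 + T)/(2 + T))² (k(g, T) = (2*(1 + T)/(2 + T) + 3)² = (3 + 2*(1 + T)/(2 + T))²)
k(-73, -597) - 1*249164 = (8 + 5*(-597))²/(2 - 597)² - 1*249164 = (8 - 2985)²/(-595)² - 249164 = (1/354025)*(-2977)² - 249164 = (1/354025)*8862529 - 249164 = 8862529/354025 - 249164 = -88201422571/354025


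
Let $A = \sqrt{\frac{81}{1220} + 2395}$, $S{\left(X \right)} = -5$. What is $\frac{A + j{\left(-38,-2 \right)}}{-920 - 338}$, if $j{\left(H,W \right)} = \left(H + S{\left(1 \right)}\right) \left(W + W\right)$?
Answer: $- \frac{86}{629} - \frac{\sqrt{891204205}}{767380} \approx -0.17563$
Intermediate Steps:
$A = \frac{\sqrt{891204205}}{610}$ ($A = \sqrt{81 \cdot \frac{1}{1220} + 2395} = \sqrt{\frac{81}{1220} + 2395} = \sqrt{\frac{2921981}{1220}} = \frac{\sqrt{891204205}}{610} \approx 48.939$)
$j{\left(H,W \right)} = 2 W \left(-5 + H\right)$ ($j{\left(H,W \right)} = \left(H - 5\right) \left(W + W\right) = \left(-5 + H\right) 2 W = 2 W \left(-5 + H\right)$)
$\frac{A + j{\left(-38,-2 \right)}}{-920 - 338} = \frac{\frac{\sqrt{891204205}}{610} + 2 \left(-2\right) \left(-5 - 38\right)}{-920 - 338} = \frac{\frac{\sqrt{891204205}}{610} + 2 \left(-2\right) \left(-43\right)}{-1258} = \left(\frac{\sqrt{891204205}}{610} + 172\right) \left(- \frac{1}{1258}\right) = \left(172 + \frac{\sqrt{891204205}}{610}\right) \left(- \frac{1}{1258}\right) = - \frac{86}{629} - \frac{\sqrt{891204205}}{767380}$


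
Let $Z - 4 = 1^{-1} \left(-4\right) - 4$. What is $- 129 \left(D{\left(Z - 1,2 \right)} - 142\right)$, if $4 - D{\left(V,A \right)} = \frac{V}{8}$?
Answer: $\frac{141771}{8} \approx 17721.0$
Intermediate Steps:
$Z = -4$ ($Z = 4 + \left(1^{-1} \left(-4\right) - 4\right) = 4 + \left(1 \left(-4\right) - 4\right) = 4 - 8 = -4$)
$D{\left(V,A \right)} = 4 - \frac{V}{8}$
$- 129 \left(D{\left(Z - 1,2 \right)} - 142\right) = - 129 \left(\left(4 - \frac{-4 - 1}{8}\right) - 142\right) = - 129 \left(\left(4 - - \frac{5}{8}\right) - 142\right) = - 129 \left(\left(4 + \frac{5}{8}\right) - 142\right) = - 129 \left(\frac{37}{8} - 142\right) = \left(-129\right) \left(- \frac{1099}{8}\right) = \frac{141771}{8}$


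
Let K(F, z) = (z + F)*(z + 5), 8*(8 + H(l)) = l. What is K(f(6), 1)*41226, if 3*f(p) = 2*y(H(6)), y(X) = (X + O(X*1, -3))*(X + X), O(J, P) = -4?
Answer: 27147321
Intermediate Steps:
H(l) = -8 + l/8
y(X) = 2*X*(-4 + X) (y(X) = (X - 4)*(X + X) = (-4 + X)*(2*X) = 2*X*(-4 + X))
f(p) = 435/4 (f(p) = (2*(2*(-8 + (1/8)*6)*(-4 + (-8 + (1/8)*6))))/3 = (2*(2*(-8 + 3/4)*(-4 + (-8 + 3/4))))/3 = (2*(2*(-29/4)*(-4 - 29/4)))/3 = (2*(2*(-29/4)*(-45/4)))/3 = (2*(1305/8))/3 = (1/3)*(1305/4) = 435/4)
K(F, z) = (5 + z)*(F + z) (K(F, z) = (F + z)*(5 + z) = (5 + z)*(F + z))
K(f(6), 1)*41226 = (1**2 + 5*(435/4) + 5*1 + (435/4)*1)*41226 = (1 + 2175/4 + 5 + 435/4)*41226 = (1317/2)*41226 = 27147321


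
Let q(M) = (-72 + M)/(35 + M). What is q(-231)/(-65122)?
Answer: -303/12763912 ≈ -2.3739e-5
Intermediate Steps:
q(M) = (-72 + M)/(35 + M)
q(-231)/(-65122) = ((-72 - 231)/(35 - 231))/(-65122) = (-303/(-196))*(-1/65122) = -1/196*(-303)*(-1/65122) = (303/196)*(-1/65122) = -303/12763912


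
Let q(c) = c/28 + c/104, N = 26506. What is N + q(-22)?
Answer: 9647821/364 ≈ 26505.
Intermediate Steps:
q(c) = 33*c/728 (q(c) = c*(1/28) + c*(1/104) = c/28 + c/104 = 33*c/728)
N + q(-22) = 26506 + (33/728)*(-22) = 26506 - 363/364 = 9647821/364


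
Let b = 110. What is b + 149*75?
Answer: 11285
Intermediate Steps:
b + 149*75 = 110 + 149*75 = 110 + 11175 = 11285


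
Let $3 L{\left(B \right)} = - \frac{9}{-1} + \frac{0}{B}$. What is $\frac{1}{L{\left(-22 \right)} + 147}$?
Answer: $\frac{1}{150} \approx 0.0066667$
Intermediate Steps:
$L{\left(B \right)} = 3$ ($L{\left(B \right)} = \frac{- \frac{9}{-1} + \frac{0}{B}}{3} = \frac{\left(-9\right) \left(-1\right) + 0}{3} = \frac{9 + 0}{3} = \frac{1}{3} \cdot 9 = 3$)
$\frac{1}{L{\left(-22 \right)} + 147} = \frac{1}{3 + 147} = \frac{1}{150}$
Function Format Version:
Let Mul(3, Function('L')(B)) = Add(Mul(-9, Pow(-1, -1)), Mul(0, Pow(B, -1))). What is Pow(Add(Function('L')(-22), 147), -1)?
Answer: Rational(1, 150) ≈ 0.0066667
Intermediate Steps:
Function('L')(B) = 3 (Function('L')(B) = Mul(Rational(1, 3), Add(Mul(-9, Pow(-1, -1)), Mul(0, Pow(B, -1)))) = Mul(Rational(1, 3), Add(Mul(-9, -1), 0)) = Mul(Rational(1, 3), Add(9, 0)) = Mul(Rational(1, 3), 9) = 3)
Pow(Add(Function('L')(-22), 147), -1) = Pow(Add(3, 147), -1) = Pow(150, -1) = Rational(1, 150)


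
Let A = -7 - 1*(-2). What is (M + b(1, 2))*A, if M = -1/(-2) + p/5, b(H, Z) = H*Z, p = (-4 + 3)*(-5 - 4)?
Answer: -43/2 ≈ -21.500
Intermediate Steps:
p = 9 (p = -1*(-9) = 9)
M = 23/10 (M = -1/(-2) + 9/5 = -1*(-½) + 9*(⅕) = ½ + 9/5 = 23/10 ≈ 2.3000)
A = -5 (A = -7 + 2 = -5)
(M + b(1, 2))*A = (23/10 + 1*2)*(-5) = (23/10 + 2)*(-5) = (43/10)*(-5) = -43/2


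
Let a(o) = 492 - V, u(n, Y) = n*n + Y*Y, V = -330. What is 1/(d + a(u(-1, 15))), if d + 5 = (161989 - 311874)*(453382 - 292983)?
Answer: -1/24041403298 ≈ -4.1595e-11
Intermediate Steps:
u(n, Y) = Y**2 + n**2 (u(n, Y) = n**2 + Y**2 = Y**2 + n**2)
a(o) = 822 (a(o) = 492 - 1*(-330) = 492 + 330 = 822)
d = -24041404120 (d = -5 + (161989 - 311874)*(453382 - 292983) = -5 - 149885*160399 = -5 - 24041404115 = -24041404120)
1/(d + a(u(-1, 15))) = 1/(-24041404120 + 822) = 1/(-24041403298) = -1/24041403298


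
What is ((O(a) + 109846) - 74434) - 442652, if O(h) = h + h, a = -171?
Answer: -407582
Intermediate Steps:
O(h) = 2*h
((O(a) + 109846) - 74434) - 442652 = ((2*(-171) + 109846) - 74434) - 442652 = ((-342 + 109846) - 74434) - 442652 = (109504 - 74434) - 442652 = 35070 - 442652 = -407582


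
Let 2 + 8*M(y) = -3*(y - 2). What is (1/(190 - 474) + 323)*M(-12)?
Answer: 458655/284 ≈ 1615.0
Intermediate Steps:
M(y) = ½ - 3*y/8 (M(y) = -¼ + (-3*(y - 2))/8 = -¼ + (-3*(-2 + y))/8 = -¼ + (6 - 3*y)/8 = -¼ + (¾ - 3*y/8) = ½ - 3*y/8)
(1/(190 - 474) + 323)*M(-12) = (1/(190 - 474) + 323)*(½ - 3/8*(-12)) = (1/(-284) + 323)*(½ + 9/2) = (-1/284 + 323)*5 = (91731/284)*5 = 458655/284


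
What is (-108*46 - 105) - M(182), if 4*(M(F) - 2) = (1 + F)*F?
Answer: -26803/2 ≈ -13402.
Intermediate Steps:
M(F) = 2 + F*(1 + F)/4 (M(F) = 2 + ((1 + F)*F)/4 = 2 + (F*(1 + F))/4 = 2 + F*(1 + F)/4)
(-108*46 - 105) - M(182) = (-108*46 - 105) - (2 + (¼)*182 + (¼)*182²) = (-4968 - 105) - (2 + 91/2 + (¼)*33124) = -5073 - (2 + 91/2 + 8281) = -5073 - 1*16657/2 = -5073 - 16657/2 = -26803/2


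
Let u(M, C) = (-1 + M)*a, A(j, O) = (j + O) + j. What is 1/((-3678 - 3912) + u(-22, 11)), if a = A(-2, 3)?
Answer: -1/7567 ≈ -0.00013215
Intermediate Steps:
A(j, O) = O + 2*j (A(j, O) = (O + j) + j = O + 2*j)
a = -1 (a = 3 + 2*(-2) = 3 - 4 = -1)
u(M, C) = 1 - M (u(M, C) = (-1 + M)*(-1) = 1 - M)
1/((-3678 - 3912) + u(-22, 11)) = 1/((-3678 - 3912) + (1 - 1*(-22))) = 1/(-7590 + (1 + 22)) = 1/(-7590 + 23) = 1/(-7567) = -1/7567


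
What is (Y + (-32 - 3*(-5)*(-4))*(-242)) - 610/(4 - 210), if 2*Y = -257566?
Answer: -10971152/103 ≈ -1.0652e+5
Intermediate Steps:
Y = -128783 (Y = (½)*(-257566) = -128783)
(Y + (-32 - 3*(-5)*(-4))*(-242)) - 610/(4 - 210) = (-128783 + (-32 - 3*(-5)*(-4))*(-242)) - 610/(4 - 210) = (-128783 + (-32 + 15*(-4))*(-242)) - 610/(-206) = (-128783 + (-32 - 60)*(-242)) - 1/206*(-610) = (-128783 - 92*(-242)) + 305/103 = (-128783 + 22264) + 305/103 = -106519 + 305/103 = -10971152/103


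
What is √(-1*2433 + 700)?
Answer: I*√1733 ≈ 41.629*I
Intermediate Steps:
√(-1*2433 + 700) = √(-2433 + 700) = √(-1733) = I*√1733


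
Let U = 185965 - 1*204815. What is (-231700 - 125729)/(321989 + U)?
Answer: -357429/303139 ≈ -1.1791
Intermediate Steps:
U = -18850 (U = 185965 - 204815 = -18850)
(-231700 - 125729)/(321989 + U) = (-231700 - 125729)/(321989 - 18850) = -357429/303139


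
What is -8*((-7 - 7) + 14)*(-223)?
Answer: 0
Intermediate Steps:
-8*((-7 - 7) + 14)*(-223) = -8*(-14 + 14)*(-223) = -8*0*(-223) = 0*(-223) = 0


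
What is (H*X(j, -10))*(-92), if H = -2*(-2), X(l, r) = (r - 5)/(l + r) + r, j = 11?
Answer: 9200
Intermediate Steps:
X(l, r) = r + (-5 + r)/(l + r) (X(l, r) = (-5 + r)/(l + r) + r = r + (-5 + r)/(l + r))
H = 4
(H*X(j, -10))*(-92) = (4*((-5 - 10 + (-10)² + 11*(-10))/(11 - 10)))*(-92) = (4*((-5 - 10 + 100 - 110)/1))*(-92) = (4*(1*(-25)))*(-92) = (4*(-25))*(-92) = -100*(-92) = 9200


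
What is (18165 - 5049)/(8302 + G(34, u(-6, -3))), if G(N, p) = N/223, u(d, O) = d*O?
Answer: 731217/462845 ≈ 1.5798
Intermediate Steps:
u(d, O) = O*d
G(N, p) = N/223 (G(N, p) = N*(1/223) = N/223)
(18165 - 5049)/(8302 + G(34, u(-6, -3))) = (18165 - 5049)/(8302 + (1/223)*34) = 13116/(8302 + 34/223) = 13116/(1851380/223) = 13116*(223/1851380) = 731217/462845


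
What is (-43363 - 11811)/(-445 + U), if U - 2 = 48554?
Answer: -7882/6873 ≈ -1.1468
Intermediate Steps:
U = 48556 (U = 2 + 48554 = 48556)
(-43363 - 11811)/(-445 + U) = (-43363 - 11811)/(-445 + 48556) = -55174/48111 = -55174*1/48111 = -7882/6873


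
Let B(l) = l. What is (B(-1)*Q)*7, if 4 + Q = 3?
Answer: 7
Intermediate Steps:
Q = -1 (Q = -4 + 3 = -1)
(B(-1)*Q)*7 = -1*(-1)*7 = 1*7 = 7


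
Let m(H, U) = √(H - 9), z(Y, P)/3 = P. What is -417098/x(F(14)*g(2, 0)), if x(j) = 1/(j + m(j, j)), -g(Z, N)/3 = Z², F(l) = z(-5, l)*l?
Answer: 2943043488 - 1251294*I*√785 ≈ 2.943e+9 - 3.5059e+7*I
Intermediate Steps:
z(Y, P) = 3*P
m(H, U) = √(-9 + H)
F(l) = 3*l² (F(l) = (3*l)*l = 3*l²)
g(Z, N) = -3*Z²
x(j) = 1/(j + √(-9 + j))
-417098/x(F(14)*g(2, 0)) = -(-2943043488 + 417098*√(-9 + (3*14²)*(-3*2²))) = -(-2943043488 + 417098*√(-9 + (3*196)*(-3*4))) = -(-2943043488 + 417098*√(-9 + 588*(-12))) = -(-2943043488 + 417098*√(-9 - 7056)) = -(-2943043488 + 1251294*I*√785) = -417098*(-7056 + 3*I*√785) = 2943043488 - 1251294*I*√785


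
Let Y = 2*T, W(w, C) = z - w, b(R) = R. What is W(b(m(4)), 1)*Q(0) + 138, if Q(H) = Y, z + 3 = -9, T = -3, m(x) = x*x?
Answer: 306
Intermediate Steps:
m(x) = x**2
z = -12 (z = -3 - 9 = -12)
W(w, C) = -12 - w
Y = -6 (Y = 2*(-3) = -6)
Q(H) = -6
W(b(m(4)), 1)*Q(0) + 138 = (-12 - 1*4**2)*(-6) + 138 = (-12 - 1*16)*(-6) + 138 = (-12 - 16)*(-6) + 138 = -28*(-6) + 138 = 168 + 138 = 306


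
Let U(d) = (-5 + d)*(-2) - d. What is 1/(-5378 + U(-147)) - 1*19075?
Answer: -93982526/4927 ≈ -19075.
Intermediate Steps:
U(d) = 10 - 3*d (U(d) = (10 - 2*d) - d = 10 - 3*d)
1/(-5378 + U(-147)) - 1*19075 = 1/(-5378 + (10 - 3*(-147))) - 1*19075 = 1/(-5378 + (10 + 441)) - 19075 = 1/(-5378 + 451) - 19075 = 1/(-4927) - 19075 = -1/4927 - 19075 = -93982526/4927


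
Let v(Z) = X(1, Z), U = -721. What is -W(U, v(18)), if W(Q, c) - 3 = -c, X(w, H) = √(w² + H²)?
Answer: -3 + 5*√13 ≈ 15.028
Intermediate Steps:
X(w, H) = √(H² + w²)
v(Z) = √(1 + Z²) (v(Z) = √(Z² + 1²) = √(Z² + 1) = √(1 + Z²))
W(Q, c) = 3 - c
-W(U, v(18)) = -(3 - √(1 + 18²)) = -(3 - √(1 + 324)) = -(3 - √325) = -(3 - 5*√13) = -3 + 5*√13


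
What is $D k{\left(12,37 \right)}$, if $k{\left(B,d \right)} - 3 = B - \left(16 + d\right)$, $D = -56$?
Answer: $2128$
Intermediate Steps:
$k{\left(B,d \right)} = -13 + B - d$ ($k{\left(B,d \right)} = 3 - \left(16 + d - B\right) = -13 + B - d$)
$D k{\left(12,37 \right)} = - 56 \left(-13 + 12 - 37\right) = \left(-56\right) \left(-38\right) = 2128$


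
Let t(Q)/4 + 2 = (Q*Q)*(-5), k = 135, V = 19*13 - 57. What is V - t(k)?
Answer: 364698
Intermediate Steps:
V = 190 (V = 247 - 57 = 190)
t(Q) = -8 - 20*Q² (t(Q) = -8 + 4*((Q*Q)*(-5)) = -8 + 4*(Q²*(-5)) = -8 + 4*(-5*Q²) = -8 - 20*Q²)
V - t(k) = 190 - (-8 - 20*135²) = 190 - (-8 - 20*18225) = 190 - (-8 - 364500) = 190 - 1*(-364508) = 190 + 364508 = 364698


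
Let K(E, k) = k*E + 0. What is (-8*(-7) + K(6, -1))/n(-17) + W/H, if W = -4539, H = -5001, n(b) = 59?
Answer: 172617/98353 ≈ 1.7551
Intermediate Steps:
K(E, k) = E*k (K(E, k) = E*k + 0 = E*k)
(-8*(-7) + K(6, -1))/n(-17) + W/H = (-8*(-7) + 6*(-1))/59 - 4539/(-5001) = (56 - 6)*(1/59) - 4539*(-1/5001) = 50*(1/59) + 1513/1667 = 50/59 + 1513/1667 = 172617/98353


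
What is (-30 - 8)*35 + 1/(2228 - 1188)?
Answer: -1383199/1040 ≈ -1330.0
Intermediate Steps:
(-30 - 8)*35 + 1/(2228 - 1188) = -38*35 + 1/1040 = -1330 + 1/1040 = -1383199/1040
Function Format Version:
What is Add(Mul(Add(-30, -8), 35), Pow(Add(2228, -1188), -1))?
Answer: Rational(-1383199, 1040) ≈ -1330.0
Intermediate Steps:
Add(Mul(Add(-30, -8), 35), Pow(Add(2228, -1188), -1)) = Add(Mul(-38, 35), Pow(1040, -1)) = Add(-1330, Rational(1, 1040)) = Rational(-1383199, 1040)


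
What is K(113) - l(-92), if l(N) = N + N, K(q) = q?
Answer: 297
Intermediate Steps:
l(N) = 2*N
K(113) - l(-92) = 113 - 2*(-92) = 113 - 1*(-184) = 113 + 184 = 297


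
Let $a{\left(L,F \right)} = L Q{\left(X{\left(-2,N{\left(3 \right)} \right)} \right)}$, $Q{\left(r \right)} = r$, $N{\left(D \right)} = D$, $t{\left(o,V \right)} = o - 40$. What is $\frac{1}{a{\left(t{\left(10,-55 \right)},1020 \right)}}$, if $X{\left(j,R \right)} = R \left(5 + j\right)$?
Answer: $- \frac{1}{270} \approx -0.0037037$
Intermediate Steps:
$t{\left(o,V \right)} = -40 + o$
$a{\left(L,F \right)} = 9 L$ ($a{\left(L,F \right)} = L 3 \left(5 - 2\right) = L 3 \cdot 3 = L 9 = 9 L$)
$\frac{1}{a{\left(t{\left(10,-55 \right)},1020 \right)}} = \frac{1}{9 \left(-40 + 10\right)} = \frac{1}{9 \left(-30\right)} = \frac{1}{-270} = - \frac{1}{270}$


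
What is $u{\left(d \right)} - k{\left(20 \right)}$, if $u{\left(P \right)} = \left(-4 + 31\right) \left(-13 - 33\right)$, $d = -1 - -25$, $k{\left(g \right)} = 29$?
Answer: $-1271$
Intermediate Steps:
$d = 24$ ($d = -1 + 25 = 24$)
$u{\left(P \right)} = -1242$ ($u{\left(P \right)} = 27 \left(-46\right) = -1242$)
$u{\left(d \right)} - k{\left(20 \right)} = -1242 - 29 = -1271$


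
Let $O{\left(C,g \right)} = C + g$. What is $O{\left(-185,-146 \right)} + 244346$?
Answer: $244015$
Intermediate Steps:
$O{\left(-185,-146 \right)} + 244346 = \left(-185 - 146\right) + 244346 = -331 + 244346 = 244015$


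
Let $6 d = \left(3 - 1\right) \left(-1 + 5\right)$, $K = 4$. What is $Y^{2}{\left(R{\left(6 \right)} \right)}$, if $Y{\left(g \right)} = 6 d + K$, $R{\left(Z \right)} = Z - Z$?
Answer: $144$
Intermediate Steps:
$d = \frac{4}{3}$ ($d = \frac{\left(3 - 1\right) \left(-1 + 5\right)}{6} = \frac{2 \cdot 4}{6} = \frac{1}{6} \cdot 8 = \frac{4}{3} \approx 1.3333$)
$R{\left(Z \right)} = 0$
$Y{\left(g \right)} = 12$ ($Y{\left(g \right)} = 6 \cdot \frac{4}{3} + 4 = 8 + 4 = 12$)
$Y^{2}{\left(R{\left(6 \right)} \right)} = 12^{2} = 144$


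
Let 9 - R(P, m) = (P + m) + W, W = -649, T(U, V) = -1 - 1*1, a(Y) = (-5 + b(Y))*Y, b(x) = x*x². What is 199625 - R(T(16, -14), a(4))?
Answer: 199201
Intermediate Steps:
b(x) = x³
a(Y) = Y*(-5 + Y³) (a(Y) = (-5 + Y³)*Y = Y*(-5 + Y³))
T(U, V) = -2 (T(U, V) = -1 - 1 = -2)
R(P, m) = 658 - P - m (R(P, m) = 9 - ((P + m) - 649) = 9 - (-649 + P + m) = 9 + (649 - P - m) = 658 - P - m)
199625 - R(T(16, -14), a(4)) = 199625 - (658 - 1*(-2) - 4*(-5 + 4³)) = 199625 - (658 + 2 - 4*(-5 + 64)) = 199625 - (658 + 2 - 4*59) = 199625 - (658 + 2 - 1*236) = 199625 - (658 + 2 - 236) = 199625 - 1*424 = 199625 - 424 = 199201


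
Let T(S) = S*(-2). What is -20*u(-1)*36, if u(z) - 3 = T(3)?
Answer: 2160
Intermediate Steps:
T(S) = -2*S
u(z) = -3 (u(z) = 3 - 2*3 = 3 - 6 = -3)
-20*u(-1)*36 = -20*(-3)*36 = 60*36 = 2160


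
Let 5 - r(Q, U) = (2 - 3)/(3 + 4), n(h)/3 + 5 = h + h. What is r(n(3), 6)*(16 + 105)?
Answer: 4356/7 ≈ 622.29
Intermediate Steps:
n(h) = -15 + 6*h (n(h) = -15 + 3*(h + h) = -15 + 3*(2*h) = -15 + 6*h)
r(Q, U) = 36/7 (r(Q, U) = 5 - (2 - 3)/(3 + 4) = 5 - (-1)/7 = 5 - 1*(-⅐) = 5 + ⅐ = 36/7)
r(n(3), 6)*(16 + 105) = 36*(16 + 105)/7 = (36/7)*121 = 4356/7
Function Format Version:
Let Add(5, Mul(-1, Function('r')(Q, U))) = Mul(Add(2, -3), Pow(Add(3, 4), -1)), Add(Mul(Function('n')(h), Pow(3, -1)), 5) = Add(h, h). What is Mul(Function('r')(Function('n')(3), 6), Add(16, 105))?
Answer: Rational(4356, 7) ≈ 622.29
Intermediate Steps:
Function('n')(h) = Add(-15, Mul(6, h)) (Function('n')(h) = Add(-15, Mul(3, Add(h, h))) = Add(-15, Mul(3, Mul(2, h))) = Add(-15, Mul(6, h)))
Function('r')(Q, U) = Rational(36, 7) (Function('r')(Q, U) = Add(5, Mul(-1, Mul(Add(2, -3), Pow(Add(3, 4), -1)))) = Add(5, Mul(-1, Mul(-1, Pow(7, -1)))) = Add(5, Mul(-1, Mul(-1, Rational(1, 7)))) = Add(5, Mul(-1, Rational(-1, 7))) = Add(5, Rational(1, 7)) = Rational(36, 7))
Mul(Function('r')(Function('n')(3), 6), Add(16, 105)) = Mul(Rational(36, 7), Add(16, 105)) = Mul(Rational(36, 7), 121) = Rational(4356, 7)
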